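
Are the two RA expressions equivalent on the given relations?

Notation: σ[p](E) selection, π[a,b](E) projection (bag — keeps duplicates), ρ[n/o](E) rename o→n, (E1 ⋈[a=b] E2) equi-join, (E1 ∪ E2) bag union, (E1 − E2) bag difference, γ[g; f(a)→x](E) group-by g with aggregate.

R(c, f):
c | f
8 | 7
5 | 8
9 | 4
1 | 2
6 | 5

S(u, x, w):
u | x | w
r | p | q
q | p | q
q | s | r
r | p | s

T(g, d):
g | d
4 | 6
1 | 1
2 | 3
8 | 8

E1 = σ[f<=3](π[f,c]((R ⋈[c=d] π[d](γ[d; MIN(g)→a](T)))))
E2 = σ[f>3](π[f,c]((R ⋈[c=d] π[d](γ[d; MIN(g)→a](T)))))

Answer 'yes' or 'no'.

E1 stepwise |·|:
  R → 5
  T → 4
  γ[d; MIN(g)→a](T) → 4
  π[d](γ[d; MIN(g)→a](T)) → 4
  (R ⋈[c=d] π[d](γ[d; MIN(g)→a](T))) → 3
  π[f,c]((R ⋈[c=d] π[d](γ[d; MIN(g)→a](T)))) → 3
  σ[f<=3](π[f,c]((R ⋈[c=d] π[d](γ[d; MIN(g)→a](T))))) → 1
E2 stepwise |·|:
  R → 5
  T → 4
  γ[d; MIN(g)→a](T) → 4
  π[d](γ[d; MIN(g)→a](T)) → 4
  (R ⋈[c=d] π[d](γ[d; MIN(g)→a](T))) → 3
  π[f,c]((R ⋈[c=d] π[d](γ[d; MIN(g)→a](T)))) → 3
  σ[f>3](π[f,c]((R ⋈[c=d] π[d](γ[d; MIN(g)→a](T))))) → 2

E1 result:
f | c
2 | 1
E2 result:
f | c
5 | 6
7 | 8
Witness: (5, 6) appears 0× in E1 but 1× in E2.

no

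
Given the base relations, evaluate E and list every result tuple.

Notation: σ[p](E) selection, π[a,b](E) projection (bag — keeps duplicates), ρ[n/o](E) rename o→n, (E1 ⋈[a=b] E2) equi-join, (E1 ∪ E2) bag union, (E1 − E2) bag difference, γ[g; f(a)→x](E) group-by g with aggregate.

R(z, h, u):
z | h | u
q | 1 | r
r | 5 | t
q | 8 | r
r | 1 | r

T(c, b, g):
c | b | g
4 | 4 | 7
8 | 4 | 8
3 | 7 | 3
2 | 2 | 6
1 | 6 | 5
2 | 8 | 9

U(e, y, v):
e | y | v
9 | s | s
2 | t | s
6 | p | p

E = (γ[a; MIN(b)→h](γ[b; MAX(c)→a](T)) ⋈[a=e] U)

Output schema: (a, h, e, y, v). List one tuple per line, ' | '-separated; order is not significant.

Per-node cardinality:
  T → 6
  γ[b; MAX(c)→a](T) → 5
  γ[a; MIN(b)→h](γ[b; MAX(c)→a](T)) → 4
  U → 3
  (γ[a; MIN(b)→h](γ[b; MAX(c)→a](T)) ⋈[a=e] U) → 1

== RESULT ==
a | h | e | y | v
2 | 2 | 2 | t | s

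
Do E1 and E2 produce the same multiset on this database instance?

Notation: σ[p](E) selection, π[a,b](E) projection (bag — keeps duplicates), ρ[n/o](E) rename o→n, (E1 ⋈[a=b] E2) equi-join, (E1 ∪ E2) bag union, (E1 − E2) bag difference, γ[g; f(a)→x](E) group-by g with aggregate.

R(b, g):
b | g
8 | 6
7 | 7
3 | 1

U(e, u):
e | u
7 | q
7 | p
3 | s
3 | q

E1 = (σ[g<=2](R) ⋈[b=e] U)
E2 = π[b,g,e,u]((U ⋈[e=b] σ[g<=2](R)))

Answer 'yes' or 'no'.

E1 stepwise |·|:
  R → 3
  σ[g<=2](R) → 1
  U → 4
  (σ[g<=2](R) ⋈[b=e] U) → 2
E2 stepwise |·|:
  U → 4
  R → 3
  σ[g<=2](R) → 1
  (U ⋈[e=b] σ[g<=2](R)) → 2
  π[b,g,e,u]((U ⋈[e=b] σ[g<=2](R))) → 2

E1 and E2 produce the same multiset:
b | g | e | u
3 | 1 | 3 | q
3 | 1 | 3 | s

yes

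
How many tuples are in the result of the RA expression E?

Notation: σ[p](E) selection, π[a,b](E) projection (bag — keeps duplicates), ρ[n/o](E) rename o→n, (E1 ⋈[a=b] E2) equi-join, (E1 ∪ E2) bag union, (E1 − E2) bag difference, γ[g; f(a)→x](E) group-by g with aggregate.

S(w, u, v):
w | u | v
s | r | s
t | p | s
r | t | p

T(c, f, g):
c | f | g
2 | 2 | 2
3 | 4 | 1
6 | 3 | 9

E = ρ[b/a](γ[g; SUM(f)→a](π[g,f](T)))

Row counts bottom-up:
  T → 3
  π[g,f](T) → 3
  γ[g; SUM(f)→a](π[g,f](T)) → 3
  ρ[b/a](γ[g; SUM(f)→a](π[g,f](T))) → 3

|E| = 3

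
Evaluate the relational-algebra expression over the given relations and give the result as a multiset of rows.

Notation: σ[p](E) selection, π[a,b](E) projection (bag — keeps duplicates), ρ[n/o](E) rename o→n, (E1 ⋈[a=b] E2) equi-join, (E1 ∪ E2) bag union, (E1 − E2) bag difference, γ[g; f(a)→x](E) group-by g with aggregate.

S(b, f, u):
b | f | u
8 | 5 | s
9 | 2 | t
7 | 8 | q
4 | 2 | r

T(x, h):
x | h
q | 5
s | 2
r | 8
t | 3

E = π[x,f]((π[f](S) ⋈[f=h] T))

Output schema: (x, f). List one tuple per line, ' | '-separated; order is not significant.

Row counts bottom-up:
  S → 4
  π[f](S) → 4
  T → 4
  (π[f](S) ⋈[f=h] T) → 4
  π[x,f]((π[f](S) ⋈[f=h] T)) → 4

== RESULT ==
x | f
q | 5
r | 8
s | 2
s | 2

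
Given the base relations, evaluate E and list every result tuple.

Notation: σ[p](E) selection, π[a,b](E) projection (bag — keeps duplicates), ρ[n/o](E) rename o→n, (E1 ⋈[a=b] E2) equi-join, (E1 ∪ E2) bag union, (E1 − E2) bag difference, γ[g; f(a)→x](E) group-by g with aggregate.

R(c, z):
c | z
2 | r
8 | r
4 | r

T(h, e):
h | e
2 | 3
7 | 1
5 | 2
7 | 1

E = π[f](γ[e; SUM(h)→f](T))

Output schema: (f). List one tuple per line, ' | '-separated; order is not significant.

Subexpression sizes:
  T → 4
  γ[e; SUM(h)→f](T) → 3
  π[f](γ[e; SUM(h)→f](T)) → 3

== RESULT ==
f
2
5
14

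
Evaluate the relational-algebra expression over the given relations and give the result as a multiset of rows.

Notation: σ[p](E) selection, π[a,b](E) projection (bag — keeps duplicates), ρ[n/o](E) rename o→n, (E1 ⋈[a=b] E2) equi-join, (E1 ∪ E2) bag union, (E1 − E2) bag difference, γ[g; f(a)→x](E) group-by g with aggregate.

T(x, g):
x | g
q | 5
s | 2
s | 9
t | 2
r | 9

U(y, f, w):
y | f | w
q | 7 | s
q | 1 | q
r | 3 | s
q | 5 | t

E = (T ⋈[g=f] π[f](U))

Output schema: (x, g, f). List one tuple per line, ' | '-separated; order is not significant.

Per-node cardinality:
  T → 5
  U → 4
  π[f](U) → 4
  (T ⋈[g=f] π[f](U)) → 1

== RESULT ==
x | g | f
q | 5 | 5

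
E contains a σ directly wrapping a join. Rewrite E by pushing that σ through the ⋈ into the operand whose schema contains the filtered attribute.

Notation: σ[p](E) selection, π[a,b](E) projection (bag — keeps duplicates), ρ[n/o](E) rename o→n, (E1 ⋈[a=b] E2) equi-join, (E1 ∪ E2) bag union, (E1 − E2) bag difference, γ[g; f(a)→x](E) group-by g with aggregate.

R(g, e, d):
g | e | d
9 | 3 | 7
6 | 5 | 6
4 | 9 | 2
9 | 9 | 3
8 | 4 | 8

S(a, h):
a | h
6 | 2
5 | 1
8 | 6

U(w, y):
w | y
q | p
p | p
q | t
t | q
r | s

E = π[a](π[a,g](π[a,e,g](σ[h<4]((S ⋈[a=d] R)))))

σ filters on h, owned by the left side.
E' = π[a](π[a,g](π[a,e,g]((σ[h<4](S) ⋈[a=d] R))))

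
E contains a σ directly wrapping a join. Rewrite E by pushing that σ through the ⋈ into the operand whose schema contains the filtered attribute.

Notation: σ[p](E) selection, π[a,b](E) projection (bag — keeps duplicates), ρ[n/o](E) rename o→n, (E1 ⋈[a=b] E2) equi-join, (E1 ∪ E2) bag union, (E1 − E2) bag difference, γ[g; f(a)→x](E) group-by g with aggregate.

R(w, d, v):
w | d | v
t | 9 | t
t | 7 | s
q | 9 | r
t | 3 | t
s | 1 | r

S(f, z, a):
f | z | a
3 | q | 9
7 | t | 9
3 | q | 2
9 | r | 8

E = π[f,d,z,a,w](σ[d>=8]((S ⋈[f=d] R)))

σ filters on d, owned by the right side.
E' = π[f,d,z,a,w]((S ⋈[f=d] σ[d>=8](R)))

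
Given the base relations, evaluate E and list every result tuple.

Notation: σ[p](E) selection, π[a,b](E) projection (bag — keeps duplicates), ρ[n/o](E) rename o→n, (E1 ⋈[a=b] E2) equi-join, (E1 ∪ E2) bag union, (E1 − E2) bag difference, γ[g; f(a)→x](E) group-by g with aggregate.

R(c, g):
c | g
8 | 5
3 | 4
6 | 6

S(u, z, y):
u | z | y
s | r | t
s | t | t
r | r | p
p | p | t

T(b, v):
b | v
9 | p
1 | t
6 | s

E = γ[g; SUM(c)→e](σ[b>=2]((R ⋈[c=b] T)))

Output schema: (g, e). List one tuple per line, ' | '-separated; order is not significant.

Stepwise |·|:
  R → 3
  T → 3
  (R ⋈[c=b] T) → 1
  σ[b>=2]((R ⋈[c=b] T)) → 1
  γ[g; SUM(c)→e](σ[b>=2]((R ⋈[c=b] T))) → 1

== RESULT ==
g | e
6 | 6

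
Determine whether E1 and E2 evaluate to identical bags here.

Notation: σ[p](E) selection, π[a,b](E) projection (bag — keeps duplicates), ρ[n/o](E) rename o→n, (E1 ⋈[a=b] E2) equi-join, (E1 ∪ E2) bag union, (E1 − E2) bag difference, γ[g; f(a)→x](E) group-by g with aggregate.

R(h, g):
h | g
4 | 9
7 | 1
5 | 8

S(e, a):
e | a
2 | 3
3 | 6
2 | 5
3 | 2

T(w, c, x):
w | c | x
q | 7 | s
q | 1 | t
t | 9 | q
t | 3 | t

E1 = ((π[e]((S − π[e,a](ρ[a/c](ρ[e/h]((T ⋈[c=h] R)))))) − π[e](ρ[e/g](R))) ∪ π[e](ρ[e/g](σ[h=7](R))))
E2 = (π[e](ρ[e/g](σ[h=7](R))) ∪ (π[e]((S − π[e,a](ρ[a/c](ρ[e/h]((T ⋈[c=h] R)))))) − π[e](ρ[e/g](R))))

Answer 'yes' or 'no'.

E1 subexpression sizes:
  S → 4
  T → 4
  R → 3
  (T ⋈[c=h] R) → 1
  ρ[e/h]((T ⋈[c=h] R)) → 1
  ρ[a/c](ρ[e/h]((T ⋈[c=h] R))) → 1
  π[e,a](ρ[a/c](ρ[e/h]((T ⋈[c=h] R)))) → 1
  (S − π[e,a](ρ[a/c](ρ[e/h]((T ⋈[c=h] R))))) → 4
  π[e]((S − π[e,a](ρ[a/c](ρ[e/h]((T ⋈[c=h] R)))))) → 4
  R → 3
  ρ[e/g](R) → 3
  π[e](ρ[e/g](R)) → 3
  (π[e]((S − π[e,a](ρ[a/c](ρ[e/h]((T ⋈[c=h] R)))))) − π[e](ρ[e/g](R))) → 4
  R → 3
  σ[h=7](R) → 1
  ρ[e/g](σ[h=7](R)) → 1
  π[e](ρ[e/g](σ[h=7](R))) → 1
  ((π[e]((S − π[e,a](ρ[a/c](ρ[e/h]((T ⋈[c=h] R)))))) − π[e](ρ[e/g](R))) ∪ π[e](ρ[e/g](σ[h=7](R)))) → 5
E2 subexpression sizes:
  R → 3
  σ[h=7](R) → 1
  ρ[e/g](σ[h=7](R)) → 1
  π[e](ρ[e/g](σ[h=7](R))) → 1
  S → 4
  T → 4
  R → 3
  (T ⋈[c=h] R) → 1
  ρ[e/h]((T ⋈[c=h] R)) → 1
  ρ[a/c](ρ[e/h]((T ⋈[c=h] R))) → 1
  π[e,a](ρ[a/c](ρ[e/h]((T ⋈[c=h] R)))) → 1
  (S − π[e,a](ρ[a/c](ρ[e/h]((T ⋈[c=h] R))))) → 4
  π[e]((S − π[e,a](ρ[a/c](ρ[e/h]((T ⋈[c=h] R)))))) → 4
  R → 3
  ρ[e/g](R) → 3
  π[e](ρ[e/g](R)) → 3
  (π[e]((S − π[e,a](ρ[a/c](ρ[e/h]((T ⋈[c=h] R)))))) − π[e](ρ[e/g](R))) → 4
  (π[e](ρ[e/g](σ[h=7](R))) ∪ (π[e]((S − π[e,a](ρ[a/c](ρ[e/h]((T ⋈[c=h] R)))))) − π[e](ρ[e/g](R)))) → 5

E1 and E2 produce the same multiset:
e
1
2
2
3
3

yes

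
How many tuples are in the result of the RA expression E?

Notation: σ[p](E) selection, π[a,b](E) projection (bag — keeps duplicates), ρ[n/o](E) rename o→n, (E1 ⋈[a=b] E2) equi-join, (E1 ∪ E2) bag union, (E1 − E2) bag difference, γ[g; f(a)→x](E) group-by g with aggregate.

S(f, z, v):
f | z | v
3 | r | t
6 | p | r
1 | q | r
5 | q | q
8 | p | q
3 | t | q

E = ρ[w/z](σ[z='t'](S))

Row counts bottom-up:
  S → 6
  σ[z='t'](S) → 1
  ρ[w/z](σ[z='t'](S)) → 1

|E| = 1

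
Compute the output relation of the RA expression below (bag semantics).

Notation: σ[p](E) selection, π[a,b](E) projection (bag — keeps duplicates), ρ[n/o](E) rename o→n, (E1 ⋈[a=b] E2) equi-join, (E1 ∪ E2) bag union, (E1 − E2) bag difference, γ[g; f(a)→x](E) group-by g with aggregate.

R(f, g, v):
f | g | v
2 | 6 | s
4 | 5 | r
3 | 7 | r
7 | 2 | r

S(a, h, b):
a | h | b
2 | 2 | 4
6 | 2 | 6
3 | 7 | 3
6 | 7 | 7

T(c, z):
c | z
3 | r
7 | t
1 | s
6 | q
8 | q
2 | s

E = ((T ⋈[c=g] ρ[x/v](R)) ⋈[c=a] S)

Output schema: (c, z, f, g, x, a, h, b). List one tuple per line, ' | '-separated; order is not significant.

Subexpression sizes:
  T → 6
  R → 4
  ρ[x/v](R) → 4
  (T ⋈[c=g] ρ[x/v](R)) → 3
  S → 4
  ((T ⋈[c=g] ρ[x/v](R)) ⋈[c=a] S) → 3

== RESULT ==
c | z | f | g | x | a | h | b
2 | s | 7 | 2 | r | 2 | 2 | 4
6 | q | 2 | 6 | s | 6 | 2 | 6
6 | q | 2 | 6 | s | 6 | 7 | 7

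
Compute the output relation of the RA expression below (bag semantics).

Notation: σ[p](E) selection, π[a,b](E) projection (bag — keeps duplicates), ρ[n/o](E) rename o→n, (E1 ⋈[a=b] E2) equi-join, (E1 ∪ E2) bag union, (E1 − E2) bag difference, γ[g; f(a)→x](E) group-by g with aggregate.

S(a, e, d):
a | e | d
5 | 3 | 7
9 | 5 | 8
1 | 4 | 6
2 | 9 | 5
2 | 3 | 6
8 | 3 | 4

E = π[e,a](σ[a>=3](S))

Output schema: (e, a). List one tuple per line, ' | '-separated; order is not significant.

Per-node cardinality:
  S → 6
  σ[a>=3](S) → 3
  π[e,a](σ[a>=3](S)) → 3

== RESULT ==
e | a
3 | 5
3 | 8
5 | 9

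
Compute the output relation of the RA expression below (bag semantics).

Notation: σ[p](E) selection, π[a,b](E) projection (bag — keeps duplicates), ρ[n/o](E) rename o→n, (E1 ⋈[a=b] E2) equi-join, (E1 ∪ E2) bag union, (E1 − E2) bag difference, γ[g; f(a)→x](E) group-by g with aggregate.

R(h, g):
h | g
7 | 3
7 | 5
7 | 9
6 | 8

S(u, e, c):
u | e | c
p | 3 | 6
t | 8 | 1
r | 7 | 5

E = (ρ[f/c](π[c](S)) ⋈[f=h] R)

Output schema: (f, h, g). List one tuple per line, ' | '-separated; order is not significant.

Per-node cardinality:
  S → 3
  π[c](S) → 3
  ρ[f/c](π[c](S)) → 3
  R → 4
  (ρ[f/c](π[c](S)) ⋈[f=h] R) → 1

== RESULT ==
f | h | g
6 | 6 | 8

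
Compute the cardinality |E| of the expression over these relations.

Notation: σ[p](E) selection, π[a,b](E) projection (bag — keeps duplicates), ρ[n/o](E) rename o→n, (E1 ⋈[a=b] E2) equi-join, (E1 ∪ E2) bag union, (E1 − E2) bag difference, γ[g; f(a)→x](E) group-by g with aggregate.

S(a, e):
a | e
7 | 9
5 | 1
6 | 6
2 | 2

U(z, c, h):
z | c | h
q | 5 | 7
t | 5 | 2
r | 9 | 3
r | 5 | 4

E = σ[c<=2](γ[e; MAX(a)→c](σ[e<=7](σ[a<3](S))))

Per-node cardinality:
  S → 4
  σ[a<3](S) → 1
  σ[e<=7](σ[a<3](S)) → 1
  γ[e; MAX(a)→c](σ[e<=7](σ[a<3](S))) → 1
  σ[c<=2](γ[e; MAX(a)→c](σ[e<=7](σ[a<3](S)))) → 1

|E| = 1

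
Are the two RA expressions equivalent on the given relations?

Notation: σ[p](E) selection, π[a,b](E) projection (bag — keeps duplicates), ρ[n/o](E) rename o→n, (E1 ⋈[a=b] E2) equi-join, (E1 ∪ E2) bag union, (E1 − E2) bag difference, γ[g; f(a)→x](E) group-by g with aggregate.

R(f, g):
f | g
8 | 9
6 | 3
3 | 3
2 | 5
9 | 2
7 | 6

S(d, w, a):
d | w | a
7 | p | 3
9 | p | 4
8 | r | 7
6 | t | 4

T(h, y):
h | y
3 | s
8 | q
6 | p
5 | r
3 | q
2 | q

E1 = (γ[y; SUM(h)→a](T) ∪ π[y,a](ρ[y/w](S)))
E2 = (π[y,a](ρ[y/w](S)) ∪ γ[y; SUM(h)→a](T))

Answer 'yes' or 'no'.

E1 stepwise |·|:
  T → 6
  γ[y; SUM(h)→a](T) → 4
  S → 4
  ρ[y/w](S) → 4
  π[y,a](ρ[y/w](S)) → 4
  (γ[y; SUM(h)→a](T) ∪ π[y,a](ρ[y/w](S))) → 8
E2 stepwise |·|:
  S → 4
  ρ[y/w](S) → 4
  π[y,a](ρ[y/w](S)) → 4
  T → 6
  γ[y; SUM(h)→a](T) → 4
  (π[y,a](ρ[y/w](S)) ∪ γ[y; SUM(h)→a](T)) → 8

E1 and E2 produce the same multiset:
y | a
p | 3
p | 4
p | 6
q | 13
r | 5
r | 7
s | 3
t | 4

yes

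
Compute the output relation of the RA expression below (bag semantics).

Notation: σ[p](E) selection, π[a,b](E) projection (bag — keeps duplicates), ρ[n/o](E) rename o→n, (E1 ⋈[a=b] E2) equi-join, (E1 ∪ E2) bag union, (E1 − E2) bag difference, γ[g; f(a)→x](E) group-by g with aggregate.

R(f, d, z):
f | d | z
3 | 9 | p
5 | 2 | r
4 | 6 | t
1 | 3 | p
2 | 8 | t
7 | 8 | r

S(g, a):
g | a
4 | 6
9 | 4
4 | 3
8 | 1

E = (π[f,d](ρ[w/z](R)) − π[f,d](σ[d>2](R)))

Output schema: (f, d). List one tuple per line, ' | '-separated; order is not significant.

Subexpression sizes:
  R → 6
  ρ[w/z](R) → 6
  π[f,d](ρ[w/z](R)) → 6
  R → 6
  σ[d>2](R) → 5
  π[f,d](σ[d>2](R)) → 5
  (π[f,d](ρ[w/z](R)) − π[f,d](σ[d>2](R))) → 1

== RESULT ==
f | d
5 | 2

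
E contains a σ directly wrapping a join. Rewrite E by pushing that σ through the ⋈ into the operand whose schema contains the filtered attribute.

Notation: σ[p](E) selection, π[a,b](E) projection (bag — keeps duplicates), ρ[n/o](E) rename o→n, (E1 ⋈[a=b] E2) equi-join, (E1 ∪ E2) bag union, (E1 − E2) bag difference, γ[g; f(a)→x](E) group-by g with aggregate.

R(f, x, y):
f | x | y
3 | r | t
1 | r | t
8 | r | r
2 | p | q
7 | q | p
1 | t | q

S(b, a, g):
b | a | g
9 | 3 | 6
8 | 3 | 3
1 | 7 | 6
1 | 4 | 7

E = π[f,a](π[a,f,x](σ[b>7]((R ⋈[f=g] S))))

σ filters on b, owned by the right side.
E' = π[f,a](π[a,f,x]((R ⋈[f=g] σ[b>7](S))))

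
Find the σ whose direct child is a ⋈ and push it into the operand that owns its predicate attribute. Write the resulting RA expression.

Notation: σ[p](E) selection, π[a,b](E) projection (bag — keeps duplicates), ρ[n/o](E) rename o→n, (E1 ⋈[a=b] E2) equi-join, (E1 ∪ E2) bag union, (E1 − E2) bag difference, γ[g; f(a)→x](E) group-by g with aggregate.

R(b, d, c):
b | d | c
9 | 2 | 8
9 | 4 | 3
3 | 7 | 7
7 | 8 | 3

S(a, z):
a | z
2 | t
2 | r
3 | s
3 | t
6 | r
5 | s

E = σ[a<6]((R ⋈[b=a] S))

σ filters on a, owned by the right side.
E' = (R ⋈[b=a] σ[a<6](S))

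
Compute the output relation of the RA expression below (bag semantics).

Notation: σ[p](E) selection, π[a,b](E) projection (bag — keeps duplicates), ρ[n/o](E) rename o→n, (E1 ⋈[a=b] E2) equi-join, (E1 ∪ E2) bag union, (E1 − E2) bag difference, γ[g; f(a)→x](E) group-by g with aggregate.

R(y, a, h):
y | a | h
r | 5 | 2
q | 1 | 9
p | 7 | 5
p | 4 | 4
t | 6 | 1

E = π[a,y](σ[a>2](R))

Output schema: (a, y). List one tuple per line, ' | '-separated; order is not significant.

Per-node cardinality:
  R → 5
  σ[a>2](R) → 4
  π[a,y](σ[a>2](R)) → 4

== RESULT ==
a | y
4 | p
5 | r
6 | t
7 | p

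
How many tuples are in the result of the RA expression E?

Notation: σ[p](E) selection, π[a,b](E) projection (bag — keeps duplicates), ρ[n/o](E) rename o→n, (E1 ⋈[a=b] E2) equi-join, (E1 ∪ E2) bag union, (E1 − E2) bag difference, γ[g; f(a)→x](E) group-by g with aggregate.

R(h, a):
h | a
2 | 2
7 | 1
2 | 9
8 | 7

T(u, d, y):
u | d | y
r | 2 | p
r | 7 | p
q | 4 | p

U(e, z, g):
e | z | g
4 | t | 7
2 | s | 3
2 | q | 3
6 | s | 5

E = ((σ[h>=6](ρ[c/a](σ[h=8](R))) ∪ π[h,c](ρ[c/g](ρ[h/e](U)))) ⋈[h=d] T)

Row counts bottom-up:
  R → 4
  σ[h=8](R) → 1
  ρ[c/a](σ[h=8](R)) → 1
  σ[h>=6](ρ[c/a](σ[h=8](R))) → 1
  U → 4
  ρ[h/e](U) → 4
  ρ[c/g](ρ[h/e](U)) → 4
  π[h,c](ρ[c/g](ρ[h/e](U))) → 4
  (σ[h>=6](ρ[c/a](σ[h=8](R))) ∪ π[h,c](ρ[c/g](ρ[h/e](U)))) → 5
  T → 3
  ((σ[h>=6](ρ[c/a](σ[h=8](R))) ∪ π[h,c](ρ[c/g](ρ[h/e](U)))) ⋈[h=d] T) → 3

|E| = 3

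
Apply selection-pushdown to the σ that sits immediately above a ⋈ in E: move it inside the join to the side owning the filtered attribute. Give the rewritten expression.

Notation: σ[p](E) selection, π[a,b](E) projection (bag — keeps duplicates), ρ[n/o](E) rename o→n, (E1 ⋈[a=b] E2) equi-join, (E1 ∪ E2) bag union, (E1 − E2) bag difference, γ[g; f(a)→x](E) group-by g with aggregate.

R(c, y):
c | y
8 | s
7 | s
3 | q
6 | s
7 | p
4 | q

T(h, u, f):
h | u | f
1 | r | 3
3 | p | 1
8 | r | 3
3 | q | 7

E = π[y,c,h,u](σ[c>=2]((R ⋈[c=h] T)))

σ filters on c, owned by the left side.
E' = π[y,c,h,u]((σ[c>=2](R) ⋈[c=h] T))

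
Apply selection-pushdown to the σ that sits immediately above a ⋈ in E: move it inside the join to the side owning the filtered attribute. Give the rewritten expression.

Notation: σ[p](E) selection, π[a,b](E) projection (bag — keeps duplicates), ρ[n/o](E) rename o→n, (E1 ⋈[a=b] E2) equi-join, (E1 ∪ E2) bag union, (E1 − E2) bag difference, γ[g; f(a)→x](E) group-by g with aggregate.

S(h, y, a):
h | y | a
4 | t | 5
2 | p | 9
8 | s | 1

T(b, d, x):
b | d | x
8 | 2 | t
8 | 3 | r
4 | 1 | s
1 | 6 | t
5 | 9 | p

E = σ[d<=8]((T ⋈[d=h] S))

σ filters on d, owned by the left side.
E' = (σ[d<=8](T) ⋈[d=h] S)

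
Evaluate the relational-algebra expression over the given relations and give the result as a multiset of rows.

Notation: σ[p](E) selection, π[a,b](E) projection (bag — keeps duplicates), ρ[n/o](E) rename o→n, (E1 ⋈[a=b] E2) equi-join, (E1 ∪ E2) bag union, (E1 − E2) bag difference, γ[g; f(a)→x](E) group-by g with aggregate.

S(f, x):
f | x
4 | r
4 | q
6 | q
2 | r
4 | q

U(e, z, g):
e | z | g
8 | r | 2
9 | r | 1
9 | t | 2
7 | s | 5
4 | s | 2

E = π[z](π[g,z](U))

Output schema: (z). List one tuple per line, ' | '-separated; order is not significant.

Stepwise |·|:
  U → 5
  π[g,z](U) → 5
  π[z](π[g,z](U)) → 5

== RESULT ==
z
r
r
s
s
t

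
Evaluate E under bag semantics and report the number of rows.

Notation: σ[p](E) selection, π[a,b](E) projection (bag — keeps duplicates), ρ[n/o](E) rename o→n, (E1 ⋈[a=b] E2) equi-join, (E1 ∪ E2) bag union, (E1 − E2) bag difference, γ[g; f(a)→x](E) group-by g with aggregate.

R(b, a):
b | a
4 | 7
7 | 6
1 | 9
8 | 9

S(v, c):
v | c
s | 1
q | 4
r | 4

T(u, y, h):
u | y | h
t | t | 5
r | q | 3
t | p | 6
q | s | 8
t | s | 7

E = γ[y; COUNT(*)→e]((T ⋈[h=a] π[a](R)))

Subexpression sizes:
  T → 5
  R → 4
  π[a](R) → 4
  (T ⋈[h=a] π[a](R)) → 2
  γ[y; COUNT(*)→e]((T ⋈[h=a] π[a](R))) → 2

|E| = 2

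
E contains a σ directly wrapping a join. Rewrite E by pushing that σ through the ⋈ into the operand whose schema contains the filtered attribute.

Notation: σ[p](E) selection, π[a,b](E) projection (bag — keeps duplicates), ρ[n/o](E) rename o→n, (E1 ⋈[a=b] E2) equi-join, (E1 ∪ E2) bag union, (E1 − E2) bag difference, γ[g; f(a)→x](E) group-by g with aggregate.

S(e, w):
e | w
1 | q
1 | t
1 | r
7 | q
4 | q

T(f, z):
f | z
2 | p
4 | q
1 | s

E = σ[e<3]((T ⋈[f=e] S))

σ filters on e, owned by the right side.
E' = (T ⋈[f=e] σ[e<3](S))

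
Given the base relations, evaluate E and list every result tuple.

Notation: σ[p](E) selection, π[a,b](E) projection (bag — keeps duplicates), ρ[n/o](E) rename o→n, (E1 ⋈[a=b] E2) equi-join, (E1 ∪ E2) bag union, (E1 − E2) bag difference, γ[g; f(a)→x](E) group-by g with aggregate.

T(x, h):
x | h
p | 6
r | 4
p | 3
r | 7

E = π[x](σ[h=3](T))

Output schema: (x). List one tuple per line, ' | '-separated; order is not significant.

Row counts bottom-up:
  T → 4
  σ[h=3](T) → 1
  π[x](σ[h=3](T)) → 1

== RESULT ==
x
p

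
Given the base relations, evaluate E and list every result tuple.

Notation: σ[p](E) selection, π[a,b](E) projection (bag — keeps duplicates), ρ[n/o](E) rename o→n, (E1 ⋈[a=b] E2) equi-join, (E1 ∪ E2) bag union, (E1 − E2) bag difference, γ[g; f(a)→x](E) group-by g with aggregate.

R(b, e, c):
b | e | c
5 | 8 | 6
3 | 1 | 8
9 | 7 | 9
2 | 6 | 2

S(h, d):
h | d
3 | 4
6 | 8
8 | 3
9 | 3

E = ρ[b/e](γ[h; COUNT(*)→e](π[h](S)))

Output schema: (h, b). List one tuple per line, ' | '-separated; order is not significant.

Per-node cardinality:
  S → 4
  π[h](S) → 4
  γ[h; COUNT(*)→e](π[h](S)) → 4
  ρ[b/e](γ[h; COUNT(*)→e](π[h](S))) → 4

== RESULT ==
h | b
3 | 1
6 | 1
8 | 1
9 | 1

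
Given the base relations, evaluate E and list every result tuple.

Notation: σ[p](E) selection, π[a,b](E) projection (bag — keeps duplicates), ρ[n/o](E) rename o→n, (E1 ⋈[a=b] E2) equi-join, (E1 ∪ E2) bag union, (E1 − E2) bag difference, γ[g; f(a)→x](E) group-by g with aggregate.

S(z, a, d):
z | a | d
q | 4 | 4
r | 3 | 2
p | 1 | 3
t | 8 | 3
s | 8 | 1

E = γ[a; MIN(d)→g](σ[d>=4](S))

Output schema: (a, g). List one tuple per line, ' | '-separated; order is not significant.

Per-node cardinality:
  S → 5
  σ[d>=4](S) → 1
  γ[a; MIN(d)→g](σ[d>=4](S)) → 1

== RESULT ==
a | g
4 | 4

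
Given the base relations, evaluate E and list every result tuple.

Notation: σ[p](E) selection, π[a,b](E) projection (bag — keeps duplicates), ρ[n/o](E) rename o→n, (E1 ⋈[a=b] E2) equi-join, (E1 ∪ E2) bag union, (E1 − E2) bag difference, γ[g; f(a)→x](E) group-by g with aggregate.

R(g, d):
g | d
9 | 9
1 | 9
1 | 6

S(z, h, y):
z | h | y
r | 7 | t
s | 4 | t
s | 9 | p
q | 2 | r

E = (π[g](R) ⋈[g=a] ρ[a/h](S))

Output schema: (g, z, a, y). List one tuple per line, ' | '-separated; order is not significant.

Stepwise |·|:
  R → 3
  π[g](R) → 3
  S → 4
  ρ[a/h](S) → 4
  (π[g](R) ⋈[g=a] ρ[a/h](S)) → 1

== RESULT ==
g | z | a | y
9 | s | 9 | p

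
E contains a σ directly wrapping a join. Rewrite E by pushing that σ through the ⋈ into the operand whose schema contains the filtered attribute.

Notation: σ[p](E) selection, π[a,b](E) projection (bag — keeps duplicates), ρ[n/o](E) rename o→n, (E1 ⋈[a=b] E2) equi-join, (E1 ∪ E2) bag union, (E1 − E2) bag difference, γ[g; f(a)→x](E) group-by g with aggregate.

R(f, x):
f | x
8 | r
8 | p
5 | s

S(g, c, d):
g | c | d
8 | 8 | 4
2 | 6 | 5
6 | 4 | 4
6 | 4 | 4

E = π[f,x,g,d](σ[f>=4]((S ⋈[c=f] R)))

σ filters on f, owned by the right side.
E' = π[f,x,g,d]((S ⋈[c=f] σ[f>=4](R)))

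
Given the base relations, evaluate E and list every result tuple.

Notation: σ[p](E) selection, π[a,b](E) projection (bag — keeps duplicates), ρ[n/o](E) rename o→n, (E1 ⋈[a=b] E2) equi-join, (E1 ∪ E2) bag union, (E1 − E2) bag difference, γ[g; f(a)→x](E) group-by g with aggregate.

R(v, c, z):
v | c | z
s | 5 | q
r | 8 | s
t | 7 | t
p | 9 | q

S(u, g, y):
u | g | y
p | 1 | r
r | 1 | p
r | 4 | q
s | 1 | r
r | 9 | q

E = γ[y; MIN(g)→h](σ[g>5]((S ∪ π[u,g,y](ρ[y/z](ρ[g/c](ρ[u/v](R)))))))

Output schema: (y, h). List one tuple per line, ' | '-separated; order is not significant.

Per-node cardinality:
  S → 5
  R → 4
  ρ[u/v](R) → 4
  ρ[g/c](ρ[u/v](R)) → 4
  ρ[y/z](ρ[g/c](ρ[u/v](R))) → 4
  π[u,g,y](ρ[y/z](ρ[g/c](ρ[u/v](R)))) → 4
  (S ∪ π[u,g,y](ρ[y/z](ρ[g/c](ρ[u/v](R))))) → 9
  σ[g>5]((S ∪ π[u,g,y](ρ[y/z](ρ[g/c](ρ[u/v](R)))))) → 4
  γ[y; MIN(g)→h](σ[g>5]((S ∪ π[u,g,y](ρ[y/z](ρ[g/c](ρ[u/v](R))))))) → 3

== RESULT ==
y | h
q | 9
s | 8
t | 7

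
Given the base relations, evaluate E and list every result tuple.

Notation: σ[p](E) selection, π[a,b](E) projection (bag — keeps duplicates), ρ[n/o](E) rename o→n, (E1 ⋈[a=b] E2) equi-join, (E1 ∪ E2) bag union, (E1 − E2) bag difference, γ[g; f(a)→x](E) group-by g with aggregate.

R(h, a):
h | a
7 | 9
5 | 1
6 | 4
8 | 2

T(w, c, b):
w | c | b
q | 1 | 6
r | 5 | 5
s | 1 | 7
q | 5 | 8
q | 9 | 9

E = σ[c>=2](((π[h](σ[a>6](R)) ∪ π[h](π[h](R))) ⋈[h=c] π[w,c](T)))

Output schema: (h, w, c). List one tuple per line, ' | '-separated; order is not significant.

Row counts bottom-up:
  R → 4
  σ[a>6](R) → 1
  π[h](σ[a>6](R)) → 1
  R → 4
  π[h](R) → 4
  π[h](π[h](R)) → 4
  (π[h](σ[a>6](R)) ∪ π[h](π[h](R))) → 5
  T → 5
  π[w,c](T) → 5
  ((π[h](σ[a>6](R)) ∪ π[h](π[h](R))) ⋈[h=c] π[w,c](T)) → 2
  σ[c>=2](((π[h](σ[a>6](R)) ∪ π[h](π[h](R))) ⋈[h=c] π[w,c](T))) → 2

== RESULT ==
h | w | c
5 | q | 5
5 | r | 5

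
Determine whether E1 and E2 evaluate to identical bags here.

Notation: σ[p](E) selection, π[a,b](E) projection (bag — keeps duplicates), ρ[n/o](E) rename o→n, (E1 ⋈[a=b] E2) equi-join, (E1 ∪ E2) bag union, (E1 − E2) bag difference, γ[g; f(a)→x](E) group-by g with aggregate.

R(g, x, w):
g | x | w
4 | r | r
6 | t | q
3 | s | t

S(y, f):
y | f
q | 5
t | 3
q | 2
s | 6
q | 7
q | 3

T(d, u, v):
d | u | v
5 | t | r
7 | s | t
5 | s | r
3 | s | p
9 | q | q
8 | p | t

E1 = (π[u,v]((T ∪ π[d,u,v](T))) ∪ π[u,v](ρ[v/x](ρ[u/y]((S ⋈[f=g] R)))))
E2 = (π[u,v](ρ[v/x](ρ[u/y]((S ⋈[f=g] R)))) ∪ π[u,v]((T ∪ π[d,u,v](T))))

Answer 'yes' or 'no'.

E1 stepwise |·|:
  T → 6
  T → 6
  π[d,u,v](T) → 6
  (T ∪ π[d,u,v](T)) → 12
  π[u,v]((T ∪ π[d,u,v](T))) → 12
  S → 6
  R → 3
  (S ⋈[f=g] R) → 3
  ρ[u/y]((S ⋈[f=g] R)) → 3
  ρ[v/x](ρ[u/y]((S ⋈[f=g] R))) → 3
  π[u,v](ρ[v/x](ρ[u/y]((S ⋈[f=g] R)))) → 3
  (π[u,v]((T ∪ π[d,u,v](T))) ∪ π[u,v](ρ[v/x](ρ[u/y]((S ⋈[f=g] R))))) → 15
E2 stepwise |·|:
  S → 6
  R → 3
  (S ⋈[f=g] R) → 3
  ρ[u/y]((S ⋈[f=g] R)) → 3
  ρ[v/x](ρ[u/y]((S ⋈[f=g] R))) → 3
  π[u,v](ρ[v/x](ρ[u/y]((S ⋈[f=g] R)))) → 3
  T → 6
  T → 6
  π[d,u,v](T) → 6
  (T ∪ π[d,u,v](T)) → 12
  π[u,v]((T ∪ π[d,u,v](T))) → 12
  (π[u,v](ρ[v/x](ρ[u/y]((S ⋈[f=g] R)))) ∪ π[u,v]((T ∪ π[d,u,v](T)))) → 15

E1 and E2 produce the same multiset:
u | v
p | t
p | t
q | q
q | q
q | s
s | p
s | p
s | r
s | r
s | t
s | t
s | t
t | r
t | r
t | s

yes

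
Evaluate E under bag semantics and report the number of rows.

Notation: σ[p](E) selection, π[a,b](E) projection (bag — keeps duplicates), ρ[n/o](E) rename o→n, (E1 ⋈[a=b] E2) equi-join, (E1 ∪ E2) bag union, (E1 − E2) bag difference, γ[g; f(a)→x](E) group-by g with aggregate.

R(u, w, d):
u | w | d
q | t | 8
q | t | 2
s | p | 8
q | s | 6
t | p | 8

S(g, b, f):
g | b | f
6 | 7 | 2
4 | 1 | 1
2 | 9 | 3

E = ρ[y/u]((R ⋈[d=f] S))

Subexpression sizes:
  R → 5
  S → 3
  (R ⋈[d=f] S) → 1
  ρ[y/u]((R ⋈[d=f] S)) → 1

|E| = 1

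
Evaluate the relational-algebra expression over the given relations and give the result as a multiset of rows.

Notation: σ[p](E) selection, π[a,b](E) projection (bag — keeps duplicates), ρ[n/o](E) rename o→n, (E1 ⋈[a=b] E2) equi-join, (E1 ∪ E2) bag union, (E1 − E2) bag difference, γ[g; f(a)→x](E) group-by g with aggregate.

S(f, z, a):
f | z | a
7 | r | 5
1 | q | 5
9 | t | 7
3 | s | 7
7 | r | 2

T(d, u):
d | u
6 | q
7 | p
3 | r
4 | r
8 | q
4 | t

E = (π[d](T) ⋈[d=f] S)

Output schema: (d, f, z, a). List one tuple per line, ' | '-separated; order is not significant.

Row counts bottom-up:
  T → 6
  π[d](T) → 6
  S → 5
  (π[d](T) ⋈[d=f] S) → 3

== RESULT ==
d | f | z | a
3 | 3 | s | 7
7 | 7 | r | 2
7 | 7 | r | 5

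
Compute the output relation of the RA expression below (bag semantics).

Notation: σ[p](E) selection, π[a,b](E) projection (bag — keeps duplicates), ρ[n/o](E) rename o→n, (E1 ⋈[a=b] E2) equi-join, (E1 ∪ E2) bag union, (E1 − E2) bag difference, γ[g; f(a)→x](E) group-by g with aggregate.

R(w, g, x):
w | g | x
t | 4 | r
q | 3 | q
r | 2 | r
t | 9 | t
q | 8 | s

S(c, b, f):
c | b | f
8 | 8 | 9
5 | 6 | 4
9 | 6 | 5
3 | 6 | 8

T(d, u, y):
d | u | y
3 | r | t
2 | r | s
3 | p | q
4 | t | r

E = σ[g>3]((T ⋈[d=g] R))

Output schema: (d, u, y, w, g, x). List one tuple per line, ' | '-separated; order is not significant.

Per-node cardinality:
  T → 4
  R → 5
  (T ⋈[d=g] R) → 4
  σ[g>3]((T ⋈[d=g] R)) → 1

== RESULT ==
d | u | y | w | g | x
4 | t | r | t | 4 | r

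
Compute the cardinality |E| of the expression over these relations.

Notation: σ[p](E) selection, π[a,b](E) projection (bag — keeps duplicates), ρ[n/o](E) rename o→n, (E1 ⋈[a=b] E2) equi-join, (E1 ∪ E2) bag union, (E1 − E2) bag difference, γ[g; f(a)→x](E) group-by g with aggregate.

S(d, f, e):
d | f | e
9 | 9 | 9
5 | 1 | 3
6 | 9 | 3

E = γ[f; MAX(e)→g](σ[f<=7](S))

Per-node cardinality:
  S → 3
  σ[f<=7](S) → 1
  γ[f; MAX(e)→g](σ[f<=7](S)) → 1

|E| = 1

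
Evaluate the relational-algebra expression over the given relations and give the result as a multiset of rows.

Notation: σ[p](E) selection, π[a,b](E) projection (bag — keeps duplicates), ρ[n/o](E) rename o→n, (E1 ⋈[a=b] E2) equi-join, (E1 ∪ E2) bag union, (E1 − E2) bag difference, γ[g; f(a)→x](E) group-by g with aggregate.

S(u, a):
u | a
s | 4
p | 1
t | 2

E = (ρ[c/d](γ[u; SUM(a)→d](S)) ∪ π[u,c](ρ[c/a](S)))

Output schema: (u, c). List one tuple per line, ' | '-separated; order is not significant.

Stepwise |·|:
  S → 3
  γ[u; SUM(a)→d](S) → 3
  ρ[c/d](γ[u; SUM(a)→d](S)) → 3
  S → 3
  ρ[c/a](S) → 3
  π[u,c](ρ[c/a](S)) → 3
  (ρ[c/d](γ[u; SUM(a)→d](S)) ∪ π[u,c](ρ[c/a](S))) → 6

== RESULT ==
u | c
p | 1
p | 1
s | 4
s | 4
t | 2
t | 2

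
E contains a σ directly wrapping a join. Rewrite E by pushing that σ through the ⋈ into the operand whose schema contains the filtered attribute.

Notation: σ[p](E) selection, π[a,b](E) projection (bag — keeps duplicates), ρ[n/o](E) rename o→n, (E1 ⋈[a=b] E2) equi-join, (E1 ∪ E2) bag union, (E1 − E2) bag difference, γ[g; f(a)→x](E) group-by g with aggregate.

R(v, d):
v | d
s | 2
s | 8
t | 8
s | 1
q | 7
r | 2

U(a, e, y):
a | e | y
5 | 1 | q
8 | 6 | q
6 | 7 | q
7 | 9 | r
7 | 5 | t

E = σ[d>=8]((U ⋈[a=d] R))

σ filters on d, owned by the right side.
E' = (U ⋈[a=d] σ[d>=8](R))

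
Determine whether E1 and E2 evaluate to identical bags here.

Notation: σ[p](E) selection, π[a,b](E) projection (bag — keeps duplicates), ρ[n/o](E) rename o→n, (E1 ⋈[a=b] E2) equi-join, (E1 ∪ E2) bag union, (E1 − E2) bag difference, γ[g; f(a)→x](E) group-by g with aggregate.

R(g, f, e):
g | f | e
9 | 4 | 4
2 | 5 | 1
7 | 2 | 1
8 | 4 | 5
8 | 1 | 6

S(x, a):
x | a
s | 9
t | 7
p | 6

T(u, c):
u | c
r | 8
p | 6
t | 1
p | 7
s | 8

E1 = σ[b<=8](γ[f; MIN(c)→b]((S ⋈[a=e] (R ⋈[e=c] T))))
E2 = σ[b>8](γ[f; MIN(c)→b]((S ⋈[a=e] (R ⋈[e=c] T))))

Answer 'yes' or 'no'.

E1 subexpression sizes:
  S → 3
  R → 5
  T → 5
  (R ⋈[e=c] T) → 3
  (S ⋈[a=e] (R ⋈[e=c] T)) → 1
  γ[f; MIN(c)→b]((S ⋈[a=e] (R ⋈[e=c] T))) → 1
  σ[b<=8](γ[f; MIN(c)→b]((S ⋈[a=e] (R ⋈[e=c] T)))) → 1
E2 subexpression sizes:
  S → 3
  R → 5
  T → 5
  (R ⋈[e=c] T) → 3
  (S ⋈[a=e] (R ⋈[e=c] T)) → 1
  γ[f; MIN(c)→b]((S ⋈[a=e] (R ⋈[e=c] T))) → 1
  σ[b>8](γ[f; MIN(c)→b]((S ⋈[a=e] (R ⋈[e=c] T)))) → 0

E1 result:
f | b
1 | 6
E2 result:
f | b
(0 rows)
Witness: (1, 6) appears 1× in E1 but 0× in E2.

no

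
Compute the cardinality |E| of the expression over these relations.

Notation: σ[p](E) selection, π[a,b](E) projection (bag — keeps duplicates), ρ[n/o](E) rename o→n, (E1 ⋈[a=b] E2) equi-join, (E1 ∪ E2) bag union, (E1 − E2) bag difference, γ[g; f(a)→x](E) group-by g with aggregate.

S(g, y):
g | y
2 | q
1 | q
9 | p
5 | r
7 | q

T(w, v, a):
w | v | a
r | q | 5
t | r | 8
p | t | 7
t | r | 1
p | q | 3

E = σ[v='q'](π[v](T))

Per-node cardinality:
  T → 5
  π[v](T) → 5
  σ[v='q'](π[v](T)) → 2

|E| = 2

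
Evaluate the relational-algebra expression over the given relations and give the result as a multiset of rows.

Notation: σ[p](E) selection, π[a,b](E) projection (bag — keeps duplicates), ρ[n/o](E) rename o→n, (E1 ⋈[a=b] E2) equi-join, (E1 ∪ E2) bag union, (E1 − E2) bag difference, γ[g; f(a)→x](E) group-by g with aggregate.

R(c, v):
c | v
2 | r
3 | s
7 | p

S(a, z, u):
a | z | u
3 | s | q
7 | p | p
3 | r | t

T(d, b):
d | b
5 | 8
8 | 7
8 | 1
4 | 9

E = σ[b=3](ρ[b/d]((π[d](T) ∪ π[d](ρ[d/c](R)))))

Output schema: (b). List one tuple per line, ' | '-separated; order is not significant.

Stepwise |·|:
  T → 4
  π[d](T) → 4
  R → 3
  ρ[d/c](R) → 3
  π[d](ρ[d/c](R)) → 3
  (π[d](T) ∪ π[d](ρ[d/c](R))) → 7
  ρ[b/d]((π[d](T) ∪ π[d](ρ[d/c](R)))) → 7
  σ[b=3](ρ[b/d]((π[d](T) ∪ π[d](ρ[d/c](R))))) → 1

== RESULT ==
b
3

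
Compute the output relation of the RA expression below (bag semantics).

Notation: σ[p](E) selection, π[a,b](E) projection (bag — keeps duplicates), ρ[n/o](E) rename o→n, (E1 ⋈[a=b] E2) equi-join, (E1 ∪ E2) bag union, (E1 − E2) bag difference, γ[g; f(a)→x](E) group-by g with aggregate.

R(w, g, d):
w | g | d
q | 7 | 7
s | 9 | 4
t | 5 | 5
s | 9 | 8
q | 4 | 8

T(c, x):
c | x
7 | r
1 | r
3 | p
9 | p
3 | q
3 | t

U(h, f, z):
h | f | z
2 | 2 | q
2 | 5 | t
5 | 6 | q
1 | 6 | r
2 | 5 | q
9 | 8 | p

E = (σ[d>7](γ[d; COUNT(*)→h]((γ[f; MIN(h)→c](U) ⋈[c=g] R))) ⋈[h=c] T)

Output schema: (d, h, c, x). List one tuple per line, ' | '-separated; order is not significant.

Row counts bottom-up:
  U → 6
  γ[f; MIN(h)→c](U) → 4
  R → 5
  (γ[f; MIN(h)→c](U) ⋈[c=g] R) → 2
  γ[d; COUNT(*)→h]((γ[f; MIN(h)→c](U) ⋈[c=g] R)) → 2
  σ[d>7](γ[d; COUNT(*)→h]((γ[f; MIN(h)→c](U) ⋈[c=g] R))) → 1
  T → 6
  (σ[d>7](γ[d; COUNT(*)→h]((γ[f; MIN(h)→c](U) ⋈[c=g] R))) ⋈[h=c] T) → 1

== RESULT ==
d | h | c | x
8 | 1 | 1 | r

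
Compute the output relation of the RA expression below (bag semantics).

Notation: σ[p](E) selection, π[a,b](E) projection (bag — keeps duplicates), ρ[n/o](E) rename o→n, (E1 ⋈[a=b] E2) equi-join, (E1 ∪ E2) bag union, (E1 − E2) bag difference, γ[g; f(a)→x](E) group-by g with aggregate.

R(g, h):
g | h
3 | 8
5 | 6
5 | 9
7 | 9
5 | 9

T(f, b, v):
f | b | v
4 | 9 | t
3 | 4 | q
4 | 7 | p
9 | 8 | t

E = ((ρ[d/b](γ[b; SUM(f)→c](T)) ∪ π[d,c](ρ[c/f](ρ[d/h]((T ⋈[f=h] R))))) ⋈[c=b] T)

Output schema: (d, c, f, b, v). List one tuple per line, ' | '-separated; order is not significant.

Row counts bottom-up:
  T → 4
  γ[b; SUM(f)→c](T) → 4
  ρ[d/b](γ[b; SUM(f)→c](T)) → 4
  T → 4
  R → 5
  (T ⋈[f=h] R) → 3
  ρ[d/h]((T ⋈[f=h] R)) → 3
  ρ[c/f](ρ[d/h]((T ⋈[f=h] R))) → 3
  π[d,c](ρ[c/f](ρ[d/h]((T ⋈[f=h] R)))) → 3
  (ρ[d/b](γ[b; SUM(f)→c](T)) ∪ π[d,c](ρ[c/f](ρ[d/h]((T ⋈[f=h] R))))) → 7
  T → 4
  ((ρ[d/b](γ[b; SUM(f)→c](T)) ∪ π[d,c](ρ[c/f](ρ[d/h]((T ⋈[f=h] R))))) ⋈[c=b] T) → 6

== RESULT ==
d | c | f | b | v
7 | 4 | 3 | 4 | q
8 | 9 | 4 | 9 | t
9 | 4 | 3 | 4 | q
9 | 9 | 4 | 9 | t
9 | 9 | 4 | 9 | t
9 | 9 | 4 | 9 | t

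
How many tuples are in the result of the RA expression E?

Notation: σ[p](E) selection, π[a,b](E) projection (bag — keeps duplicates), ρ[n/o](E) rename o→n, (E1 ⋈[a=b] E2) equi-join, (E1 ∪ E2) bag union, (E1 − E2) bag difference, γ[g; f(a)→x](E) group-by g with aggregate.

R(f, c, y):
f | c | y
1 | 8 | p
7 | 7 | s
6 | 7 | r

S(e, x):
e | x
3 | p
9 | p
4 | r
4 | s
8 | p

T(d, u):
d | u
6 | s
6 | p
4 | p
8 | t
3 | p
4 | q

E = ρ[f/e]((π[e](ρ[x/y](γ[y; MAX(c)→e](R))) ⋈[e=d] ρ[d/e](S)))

Per-node cardinality:
  R → 3
  γ[y; MAX(c)→e](R) → 3
  ρ[x/y](γ[y; MAX(c)→e](R)) → 3
  π[e](ρ[x/y](γ[y; MAX(c)→e](R))) → 3
  S → 5
  ρ[d/e](S) → 5
  (π[e](ρ[x/y](γ[y; MAX(c)→e](R))) ⋈[e=d] ρ[d/e](S)) → 1
  ρ[f/e]((π[e](ρ[x/y](γ[y; MAX(c)→e](R))) ⋈[e=d] ρ[d/e](S))) → 1

|E| = 1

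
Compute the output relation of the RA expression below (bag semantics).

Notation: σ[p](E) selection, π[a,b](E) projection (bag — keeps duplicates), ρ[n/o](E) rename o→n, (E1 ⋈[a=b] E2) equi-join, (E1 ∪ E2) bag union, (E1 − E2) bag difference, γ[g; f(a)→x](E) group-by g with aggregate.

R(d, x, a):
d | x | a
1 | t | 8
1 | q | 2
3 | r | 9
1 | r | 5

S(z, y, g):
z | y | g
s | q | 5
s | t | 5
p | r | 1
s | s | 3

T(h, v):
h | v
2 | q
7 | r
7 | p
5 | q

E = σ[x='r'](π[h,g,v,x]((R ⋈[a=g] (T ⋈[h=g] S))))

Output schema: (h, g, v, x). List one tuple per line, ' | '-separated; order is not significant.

Per-node cardinality:
  R → 4
  T → 4
  S → 4
  (T ⋈[h=g] S) → 2
  (R ⋈[a=g] (T ⋈[h=g] S)) → 2
  π[h,g,v,x]((R ⋈[a=g] (T ⋈[h=g] S))) → 2
  σ[x='r'](π[h,g,v,x]((R ⋈[a=g] (T ⋈[h=g] S)))) → 2

== RESULT ==
h | g | v | x
5 | 5 | q | r
5 | 5 | q | r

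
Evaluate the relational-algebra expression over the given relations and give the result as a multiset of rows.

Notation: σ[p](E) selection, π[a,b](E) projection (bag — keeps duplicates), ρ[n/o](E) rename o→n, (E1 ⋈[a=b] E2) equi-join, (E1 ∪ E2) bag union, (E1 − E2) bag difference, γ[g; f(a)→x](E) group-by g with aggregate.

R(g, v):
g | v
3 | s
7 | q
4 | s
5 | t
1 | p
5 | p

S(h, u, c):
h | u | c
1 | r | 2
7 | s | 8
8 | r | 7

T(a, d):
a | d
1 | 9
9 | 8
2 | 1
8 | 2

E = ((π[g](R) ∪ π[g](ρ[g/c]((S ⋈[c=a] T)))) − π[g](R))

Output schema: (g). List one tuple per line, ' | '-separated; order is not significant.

Row counts bottom-up:
  R → 6
  π[g](R) → 6
  S → 3
  T → 4
  (S ⋈[c=a] T) → 2
  ρ[g/c]((S ⋈[c=a] T)) → 2
  π[g](ρ[g/c]((S ⋈[c=a] T))) → 2
  (π[g](R) ∪ π[g](ρ[g/c]((S ⋈[c=a] T)))) → 8
  R → 6
  π[g](R) → 6
  ((π[g](R) ∪ π[g](ρ[g/c]((S ⋈[c=a] T)))) − π[g](R)) → 2

== RESULT ==
g
2
8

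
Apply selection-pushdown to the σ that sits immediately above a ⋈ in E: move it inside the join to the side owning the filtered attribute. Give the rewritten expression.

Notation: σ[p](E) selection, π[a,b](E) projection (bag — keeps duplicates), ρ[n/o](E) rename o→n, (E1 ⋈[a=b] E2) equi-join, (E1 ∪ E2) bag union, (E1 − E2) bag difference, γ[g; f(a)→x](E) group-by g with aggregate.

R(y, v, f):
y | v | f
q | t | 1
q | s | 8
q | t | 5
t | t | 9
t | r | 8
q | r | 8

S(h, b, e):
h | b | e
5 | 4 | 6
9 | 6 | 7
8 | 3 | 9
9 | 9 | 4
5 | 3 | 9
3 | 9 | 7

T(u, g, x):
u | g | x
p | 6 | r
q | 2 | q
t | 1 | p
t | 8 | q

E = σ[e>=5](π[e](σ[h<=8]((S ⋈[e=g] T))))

σ filters on h, owned by the left side.
E' = σ[e>=5](π[e]((σ[h<=8](S) ⋈[e=g] T)))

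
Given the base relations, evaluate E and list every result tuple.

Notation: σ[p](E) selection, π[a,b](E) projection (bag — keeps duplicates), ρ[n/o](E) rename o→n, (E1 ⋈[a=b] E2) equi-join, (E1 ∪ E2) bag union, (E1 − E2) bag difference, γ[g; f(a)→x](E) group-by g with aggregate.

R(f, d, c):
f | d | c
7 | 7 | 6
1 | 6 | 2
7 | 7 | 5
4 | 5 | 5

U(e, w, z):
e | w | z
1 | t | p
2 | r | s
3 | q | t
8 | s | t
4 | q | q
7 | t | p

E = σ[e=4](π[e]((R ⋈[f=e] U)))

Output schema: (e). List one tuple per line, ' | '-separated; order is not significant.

Stepwise |·|:
  R → 4
  U → 6
  (R ⋈[f=e] U) → 4
  π[e]((R ⋈[f=e] U)) → 4
  σ[e=4](π[e]((R ⋈[f=e] U))) → 1

== RESULT ==
e
4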